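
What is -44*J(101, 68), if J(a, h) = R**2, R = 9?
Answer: -3564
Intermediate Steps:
J(a, h) = 81 (J(a, h) = 9**2 = 81)
-44*J(101, 68) = -44*81 = -3564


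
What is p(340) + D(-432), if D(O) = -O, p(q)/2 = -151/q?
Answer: 73289/170 ≈ 431.11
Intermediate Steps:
p(q) = -302/q (p(q) = 2*(-151/q) = -302/q)
p(340) + D(-432) = -302/340 - 1*(-432) = -302*1/340 + 432 = -151/170 + 432 = 73289/170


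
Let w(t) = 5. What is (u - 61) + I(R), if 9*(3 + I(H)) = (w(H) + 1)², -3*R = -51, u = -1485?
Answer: -1545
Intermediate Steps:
R = 17 (R = -⅓*(-51) = 17)
I(H) = 1 (I(H) = -3 + (5 + 1)²/9 = -3 + (⅑)*6² = -3 + (⅑)*36 = -3 + 4 = 1)
(u - 61) + I(R) = (-1485 - 61) + 1 = -1546 + 1 = -1545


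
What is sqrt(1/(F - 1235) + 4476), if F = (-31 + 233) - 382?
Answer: sqrt(8961957685)/1415 ≈ 66.903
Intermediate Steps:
F = -180 (F = 202 - 382 = -180)
sqrt(1/(F - 1235) + 4476) = sqrt(1/(-180 - 1235) + 4476) = sqrt(1/(-1415) + 4476) = sqrt(-1/1415 + 4476) = sqrt(6333539/1415) = sqrt(8961957685)/1415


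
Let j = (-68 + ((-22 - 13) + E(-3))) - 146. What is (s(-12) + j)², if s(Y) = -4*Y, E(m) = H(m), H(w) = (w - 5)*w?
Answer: 31329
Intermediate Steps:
H(w) = w*(-5 + w) (H(w) = (-5 + w)*w = w*(-5 + w))
E(m) = m*(-5 + m)
j = -225 (j = (-68 + ((-22 - 13) - 3*(-5 - 3))) - 146 = (-68 + (-35 - 3*(-8))) - 146 = (-68 + (-35 + 24)) - 146 = (-68 - 11) - 146 = -79 - 146 = -225)
(s(-12) + j)² = (-4*(-12) - 225)² = (48 - 225)² = (-177)² = 31329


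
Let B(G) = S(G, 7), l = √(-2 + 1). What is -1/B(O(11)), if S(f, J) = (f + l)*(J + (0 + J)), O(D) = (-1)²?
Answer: -1/28 + I/28 ≈ -0.035714 + 0.035714*I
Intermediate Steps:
l = I (l = √(-1) = I ≈ 1.0*I)
O(D) = 1
S(f, J) = 2*J*(I + f) (S(f, J) = (f + I)*(J + (0 + J)) = (I + f)*(J + J) = (I + f)*(2*J) = 2*J*(I + f))
B(G) = 14*I + 14*G (B(G) = 2*7*(I + G) = 14*I + 14*G)
-1/B(O(11)) = -1/(14*I + 14*1) = -1/(14*I + 14) = -1/(14 + 14*I) = -(14 - 14*I)/392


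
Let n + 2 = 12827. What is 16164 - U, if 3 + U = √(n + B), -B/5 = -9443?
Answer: 16167 - 2*√15010 ≈ 15922.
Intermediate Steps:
B = 47215 (B = -5*(-9443) = 47215)
n = 12825 (n = -2 + 12827 = 12825)
U = -3 + 2*√15010 (U = -3 + √(12825 + 47215) = -3 + √60040 = -3 + 2*√15010 ≈ 242.03)
16164 - U = 16164 - (-3 + 2*√15010) = 16164 + (3 - 2*√15010) = 16167 - 2*√15010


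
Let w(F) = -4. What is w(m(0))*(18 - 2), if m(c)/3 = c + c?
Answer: -64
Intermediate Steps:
m(c) = 6*c (m(c) = 3*(c + c) = 3*(2*c) = 6*c)
w(m(0))*(18 - 2) = -4*(18 - 2) = -4*16 = -64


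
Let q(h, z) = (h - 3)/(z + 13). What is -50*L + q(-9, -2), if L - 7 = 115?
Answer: -67112/11 ≈ -6101.1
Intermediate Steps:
q(h, z) = (-3 + h)/(13 + z)
L = 122 (L = 7 + 115 = 122)
-50*L + q(-9, -2) = -50*122 + (-3 - 9)/(13 - 2) = -6100 - 12/11 = -67112/11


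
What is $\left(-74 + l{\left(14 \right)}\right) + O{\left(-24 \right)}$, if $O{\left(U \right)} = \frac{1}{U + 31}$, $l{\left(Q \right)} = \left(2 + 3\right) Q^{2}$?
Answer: $\frac{6343}{7} \approx 906.14$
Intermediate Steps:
$l{\left(Q \right)} = 5 Q^{2}$
$O{\left(U \right)} = \frac{1}{31 + U}$
$\left(-74 + l{\left(14 \right)}\right) + O{\left(-24 \right)} = \left(-74 + 5 \cdot 14^{2}\right) + \frac{1}{31 - 24} = \left(-74 + 5 \cdot 196\right) + \frac{1}{7} = \left(-74 + 980\right) + \frac{1}{7} = 906 + \frac{1}{7} = \frac{6343}{7}$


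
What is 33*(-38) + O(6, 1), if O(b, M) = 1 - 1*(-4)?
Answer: -1249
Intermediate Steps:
O(b, M) = 5 (O(b, M) = 1 + 4 = 5)
33*(-38) + O(6, 1) = 33*(-38) + 5 = -1254 + 5 = -1249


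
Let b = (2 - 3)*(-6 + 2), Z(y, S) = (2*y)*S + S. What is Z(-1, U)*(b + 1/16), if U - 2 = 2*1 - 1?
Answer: -195/16 ≈ -12.188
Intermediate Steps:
U = 3 (U = 2 + (2*1 - 1) = 2 + (2 - 1) = 2 + 1 = 3)
Z(y, S) = S + 2*S*y (Z(y, S) = 2*S*y + S = S + 2*S*y)
b = 4 (b = -1*(-4) = 4)
Z(-1, U)*(b + 1/16) = (3*(1 + 2*(-1)))*(4 + 1/16) = (3*(1 - 2))*(4 + 1/16) = (3*(-1))*(65/16) = -3*65/16 = -195/16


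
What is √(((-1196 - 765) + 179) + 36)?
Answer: 3*I*√194 ≈ 41.785*I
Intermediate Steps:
√(((-1196 - 765) + 179) + 36) = √((-1961 + 179) + 36) = √(-1782 + 36) = √(-1746) = 3*I*√194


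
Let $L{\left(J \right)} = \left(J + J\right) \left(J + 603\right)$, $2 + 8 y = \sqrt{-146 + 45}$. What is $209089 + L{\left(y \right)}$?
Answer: $\frac{6681103}{32} + \frac{1205 i \sqrt{101}}{8} \approx 2.0878 \cdot 10^{5} + 1513.8 i$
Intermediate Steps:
$y = - \frac{1}{4} + \frac{i \sqrt{101}}{8}$ ($y = - \frac{1}{4} + \frac{\sqrt{-146 + 45}}{8} = - \frac{1}{4} + \frac{\sqrt{-101}}{8} = - \frac{1}{4} + \frac{i \sqrt{101}}{8} \approx -0.25 + 1.2562 i$)
$L{\left(J \right)} = 2 J \left(603 + J\right)$
$209089 + L{\left(y \right)} = 209089 + 2 \left(- \frac{1}{4} + \frac{i \sqrt{101}}{8}\right) \left(603 - \left(\frac{1}{4} - \frac{i \sqrt{101}}{8}\right)\right) = 209089 + 2 \left(- \frac{1}{4} + \frac{i \sqrt{101}}{8}\right) \left(\frac{2411}{4} + \frac{i \sqrt{101}}{8}\right)$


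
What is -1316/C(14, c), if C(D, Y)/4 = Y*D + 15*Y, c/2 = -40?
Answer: 329/2320 ≈ 0.14181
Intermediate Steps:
c = -80 (c = 2*(-40) = -80)
C(D, Y) = 60*Y + 4*D*Y (C(D, Y) = 4*(Y*D + 15*Y) = 4*(D*Y + 15*Y) = 4*(15*Y + D*Y) = 60*Y + 4*D*Y)
-1316/C(14, c) = -1316*(-1/(320*(15 + 14))) = -1316/(4*(-80)*29) = -1316/(-9280) = -1316*(-1/9280) = 329/2320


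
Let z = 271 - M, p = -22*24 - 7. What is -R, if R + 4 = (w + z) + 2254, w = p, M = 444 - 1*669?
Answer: -2211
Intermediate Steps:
p = -535 (p = -528 - 7 = -535)
M = -225 (M = 444 - 669 = -225)
w = -535
z = 496 (z = 271 - 1*(-225) = 271 + 225 = 496)
R = 2211 (R = -4 + ((-535 + 496) + 2254) = -4 + (-39 + 2254) = -4 + 2215 = 2211)
-R = -1*2211 = -2211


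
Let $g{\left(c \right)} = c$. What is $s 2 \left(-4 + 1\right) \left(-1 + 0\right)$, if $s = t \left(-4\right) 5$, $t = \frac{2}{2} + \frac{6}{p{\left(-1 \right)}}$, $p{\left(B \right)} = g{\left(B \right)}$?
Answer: $600$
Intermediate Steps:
$p{\left(B \right)} = B$
$t = -5$ ($t = \frac{2}{2} + \frac{6}{-1} = 2 \cdot \frac{1}{2} + 6 \left(-1\right) = 1 - 6 = -5$)
$s = 100$ ($s = \left(-5\right) \left(-4\right) 5 = 20 \cdot 5 = 100$)
$s 2 \left(-4 + 1\right) \left(-1 + 0\right) = 100 \cdot 2 \left(-4 + 1\right) \left(-1 + 0\right) = 200 \left(\left(-3\right) \left(-1\right)\right) = 200 \cdot 3 = 600$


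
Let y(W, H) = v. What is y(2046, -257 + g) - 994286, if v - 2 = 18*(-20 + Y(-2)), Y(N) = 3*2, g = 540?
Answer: -994536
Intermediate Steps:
Y(N) = 6
v = -250 (v = 2 + 18*(-20 + 6) = 2 + 18*(-14) = 2 - 252 = -250)
y(W, H) = -250
y(2046, -257 + g) - 994286 = -250 - 994286 = -994536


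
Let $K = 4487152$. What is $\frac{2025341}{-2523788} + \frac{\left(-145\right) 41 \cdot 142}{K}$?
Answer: $- \frac{1402321188819}{1415577546472} \approx -0.99063$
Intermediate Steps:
$\frac{2025341}{-2523788} + \frac{\left(-145\right) 41 \cdot 142}{K} = \frac{2025341}{-2523788} + \frac{\left(-145\right) 41 \cdot 142}{4487152} = 2025341 \left(- \frac{1}{2523788}\right) + \left(-5945\right) 142 \cdot \frac{1}{4487152} = - \frac{2025341}{2523788} - \frac{422095}{2243576} = - \frac{1402321188819}{1415577546472}$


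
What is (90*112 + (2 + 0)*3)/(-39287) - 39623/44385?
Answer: -2004335911/1743753495 ≈ -1.1494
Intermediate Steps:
(90*112 + (2 + 0)*3)/(-39287) - 39623/44385 = (10080 + 2*3)*(-1/39287) - 39623*1/44385 = (10080 + 6)*(-1/39287) - 39623/44385 = 10086*(-1/39287) - 39623/44385 = -10086/39287 - 39623/44385 = -2004335911/1743753495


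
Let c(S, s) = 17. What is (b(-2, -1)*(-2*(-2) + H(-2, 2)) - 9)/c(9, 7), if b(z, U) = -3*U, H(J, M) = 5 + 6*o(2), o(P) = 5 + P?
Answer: 144/17 ≈ 8.4706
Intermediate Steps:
H(J, M) = 47 (H(J, M) = 5 + 6*(5 + 2) = 5 + 6*7 = 5 + 42 = 47)
(b(-2, -1)*(-2*(-2) + H(-2, 2)) - 9)/c(9, 7) = ((-3*(-1))*(-2*(-2) + 47) - 9)/17 = (3*(4 + 47) - 9)*(1/17) = (3*51 - 9)*(1/17) = (153 - 9)*(1/17) = 144*(1/17) = 144/17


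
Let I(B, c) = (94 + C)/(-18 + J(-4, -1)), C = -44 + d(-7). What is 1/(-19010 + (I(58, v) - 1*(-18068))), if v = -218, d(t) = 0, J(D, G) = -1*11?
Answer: -29/27368 ≈ -0.0010596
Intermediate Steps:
J(D, G) = -11
C = -44 (C = -44 + 0 = -44)
I(B, c) = -50/29 (I(B, c) = (94 - 44)/(-18 - 11) = 50/(-29) = 50*(-1/29) = -50/29)
1/(-19010 + (I(58, v) - 1*(-18068))) = 1/(-19010 + (-50/29 - 1*(-18068))) = 1/(-19010 + (-50/29 + 18068)) = 1/(-19010 + 523922/29) = 1/(-27368/29) = -29/27368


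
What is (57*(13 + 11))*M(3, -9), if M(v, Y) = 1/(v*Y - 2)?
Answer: -1368/29 ≈ -47.172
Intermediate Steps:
M(v, Y) = 1/(-2 + Y*v) (M(v, Y) = 1/(Y*v - 2) = 1/(-2 + Y*v))
(57*(13 + 11))*M(3, -9) = (57*(13 + 11))/(-2 - 9*3) = (57*24)/(-2 - 27) = 1368/(-29) = 1368*(-1/29) = -1368/29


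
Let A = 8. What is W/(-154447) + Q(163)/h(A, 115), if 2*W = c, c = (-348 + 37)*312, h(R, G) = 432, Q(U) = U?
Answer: 46133773/66721104 ≈ 0.69144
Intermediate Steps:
c = -97032 (c = -311*312 = -97032)
W = -48516 (W = (1/2)*(-97032) = -48516)
W/(-154447) + Q(163)/h(A, 115) = -48516/(-154447) + 163/432 = -48516*(-1/154447) + 163*(1/432) = 48516/154447 + 163/432 = 46133773/66721104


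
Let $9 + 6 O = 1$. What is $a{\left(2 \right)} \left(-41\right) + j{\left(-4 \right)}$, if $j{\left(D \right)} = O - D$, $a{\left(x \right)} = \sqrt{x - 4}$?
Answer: $\frac{8}{3} - 41 i \sqrt{2} \approx 2.6667 - 57.983 i$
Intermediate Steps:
$O = - \frac{4}{3}$ ($O = - \frac{3}{2} + \frac{1}{6} \cdot 1 = - \frac{3}{2} + \frac{1}{6} = - \frac{4}{3} \approx -1.3333$)
$a{\left(x \right)} = \sqrt{-4 + x}$
$j{\left(D \right)} = - \frac{4}{3} - D$
$a{\left(2 \right)} \left(-41\right) + j{\left(-4 \right)} = \sqrt{-4 + 2} \left(-41\right) - - \frac{8}{3} = \sqrt{-2} \left(-41\right) + \left(- \frac{4}{3} + 4\right) = i \sqrt{2} \left(-41\right) + \frac{8}{3} = - 41 i \sqrt{2} + \frac{8}{3} = \frac{8}{3} - 41 i \sqrt{2}$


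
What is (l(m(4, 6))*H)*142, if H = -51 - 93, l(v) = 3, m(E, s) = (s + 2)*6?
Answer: -61344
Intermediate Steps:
m(E, s) = 12 + 6*s (m(E, s) = (2 + s)*6 = 12 + 6*s)
H = -144
(l(m(4, 6))*H)*142 = (3*(-144))*142 = -432*142 = -61344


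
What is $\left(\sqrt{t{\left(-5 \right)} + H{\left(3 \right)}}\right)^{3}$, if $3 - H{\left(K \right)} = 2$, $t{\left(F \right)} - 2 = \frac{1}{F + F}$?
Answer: $\frac{29 \sqrt{290}}{100} \approx 4.9385$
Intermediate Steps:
$t{\left(F \right)} = 2 + \frac{1}{2 F}$ ($t{\left(F \right)} = 2 + \frac{1}{F + F} = 2 + \frac{1}{2 F}$)
$H{\left(K \right)} = 1$ ($H{\left(K \right)} = 3 - 2 = 1$)
$\left(\sqrt{t{\left(-5 \right)} + H{\left(3 \right)}}\right)^{3} = \left(\sqrt{\left(2 + \frac{1}{2 \left(-5\right)}\right) + 1}\right)^{3} = \left(\sqrt{\left(2 + \frac{1}{2} \left(- \frac{1}{5}\right)\right) + 1}\right)^{3} = \left(\sqrt{\left(2 - \frac{1}{10}\right) + 1}\right)^{3} = \left(\sqrt{\frac{19}{10} + 1}\right)^{3} = \left(\sqrt{\frac{29}{10}}\right)^{3} = \left(\frac{\sqrt{290}}{10}\right)^{3} = \frac{29 \sqrt{290}}{100}$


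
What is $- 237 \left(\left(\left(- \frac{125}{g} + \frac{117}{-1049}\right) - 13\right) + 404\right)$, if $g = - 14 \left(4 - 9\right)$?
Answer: $- \frac{1354304031}{14686} \approx -92217.0$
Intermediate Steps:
$g = 70$ ($g = \left(-14\right) \left(-5\right) = 70$)
$- 237 \left(\left(\left(- \frac{125}{g} + \frac{117}{-1049}\right) - 13\right) + 404\right) = - 237 \left(\left(\left(- \frac{125}{70} + \frac{117}{-1049}\right) - 13\right) + 404\right) = - 237 \left(\left(\left(\left(-125\right) \frac{1}{70} + 117 \left(- \frac{1}{1049}\right)\right) - 13\right) + 404\right) = - 237 \left(\left(\left(- \frac{25}{14} - \frac{117}{1049}\right) - 13\right) + 404\right) = - 237 \left(\left(- \frac{27863}{14686} - 13\right) + 404\right) = - 237 \left(- \frac{218781}{14686} + 404\right) = \left(-237\right) \frac{5714363}{14686} = - \frac{1354304031}{14686}$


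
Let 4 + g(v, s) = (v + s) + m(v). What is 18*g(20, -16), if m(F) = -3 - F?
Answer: -414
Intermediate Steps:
g(v, s) = -7 + s (g(v, s) = -4 + ((v + s) + (-3 - v)) = -4 + ((s + v) + (-3 - v)) = -4 + (-3 + s) = -7 + s)
18*g(20, -16) = 18*(-7 - 16) = 18*(-23) = -414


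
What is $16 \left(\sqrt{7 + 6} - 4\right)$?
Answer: $-64 + 16 \sqrt{13} \approx -6.3112$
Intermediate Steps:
$16 \left(\sqrt{7 + 6} - 4\right) = 16 \left(\sqrt{13} - 4\right) = 16 \left(-4 + \sqrt{13}\right) = -64 + 16 \sqrt{13}$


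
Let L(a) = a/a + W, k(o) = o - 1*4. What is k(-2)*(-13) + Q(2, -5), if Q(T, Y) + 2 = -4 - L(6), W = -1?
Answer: 72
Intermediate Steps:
k(o) = -4 + o (k(o) = o - 4 = -4 + o)
L(a) = 0 (L(a) = a/a - 1 = 1 - 1 = 0)
Q(T, Y) = -6 (Q(T, Y) = -2 + (-4 - 1*0) = -2 + (-4 + 0) = -2 - 4 = -6)
k(-2)*(-13) + Q(2, -5) = (-4 - 2)*(-13) - 6 = -6*(-13) - 6 = 78 - 6 = 72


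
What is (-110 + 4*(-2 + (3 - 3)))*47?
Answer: -5546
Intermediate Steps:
(-110 + 4*(-2 + (3 - 3)))*47 = (-110 + 4*(-2 + 0))*47 = (-110 + 4*(-2))*47 = (-110 - 8)*47 = -118*47 = -5546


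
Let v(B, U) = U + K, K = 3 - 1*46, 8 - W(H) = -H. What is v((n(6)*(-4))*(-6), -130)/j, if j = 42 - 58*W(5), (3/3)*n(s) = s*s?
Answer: 173/712 ≈ 0.24298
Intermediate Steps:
W(H) = 8 + H (W(H) = 8 - (-1)*H = 8 + H)
n(s) = s² (n(s) = s*s = s²)
K = -43 (K = 3 - 46 = -43)
v(B, U) = -43 + U (v(B, U) = U - 43 = -43 + U)
j = -712 (j = 42 - 58*(8 + 5) = 42 - 58*13 = 42 - 754 = -712)
v((n(6)*(-4))*(-6), -130)/j = (-43 - 130)/(-712) = -173*(-1/712) = 173/712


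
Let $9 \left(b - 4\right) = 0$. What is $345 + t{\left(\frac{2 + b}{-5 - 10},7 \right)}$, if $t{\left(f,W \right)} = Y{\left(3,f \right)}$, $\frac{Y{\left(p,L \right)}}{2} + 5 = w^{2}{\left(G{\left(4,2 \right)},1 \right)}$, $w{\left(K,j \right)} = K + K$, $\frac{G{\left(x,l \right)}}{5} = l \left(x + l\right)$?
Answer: $29135$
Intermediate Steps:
$b = 4$ ($b = 4 + \frac{1}{9} \cdot 0 = 4 + 0 = 4$)
$G{\left(x,l \right)} = 5 l \left(l + x\right)$ ($G{\left(x,l \right)} = 5 l \left(x + l\right) = 5 l \left(l + x\right)$)
$w{\left(K,j \right)} = 2 K$
$Y{\left(p,L \right)} = 28790$ ($Y{\left(p,L \right)} = -10 + 2 \left(2 \cdot 5 \cdot 2 \left(2 + 4\right)\right)^{2} = -10 + 2 \left(2 \cdot 5 \cdot 2 \cdot 6\right)^{2} = -10 + 2 \left(2 \cdot 60\right)^{2} = -10 + 2 \cdot 120^{2} = -10 + 2 \cdot 14400 = -10 + 28800 = 28790$)
$t{\left(f,W \right)} = 28790$
$345 + t{\left(\frac{2 + b}{-5 - 10},7 \right)} = 345 + 28790 = 29135$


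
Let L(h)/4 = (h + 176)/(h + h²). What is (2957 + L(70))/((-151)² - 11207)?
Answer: 7348637/28811090 ≈ 0.25506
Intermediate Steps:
L(h) = 4*(176 + h)/(h + h²) (L(h) = 4*((h + 176)/(h + h²)) = 4*((176 + h)/(h + h²)) = 4*(176 + h)/(h + h²))
(2957 + L(70))/((-151)² - 11207) = (2957 + 4*(176 + 70)/(70*(1 + 70)))/((-151)² - 11207) = (2957 + 4*(1/70)*246/71)/(22801 - 11207) = (2957 + 4*(1/70)*(1/71)*246)/11594 = (2957 + 492/2485)*(1/11594) = (7348637/2485)*(1/11594) = 7348637/28811090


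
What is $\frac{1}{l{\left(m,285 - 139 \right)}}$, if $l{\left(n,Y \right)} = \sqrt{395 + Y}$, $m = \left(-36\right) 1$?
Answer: $\frac{\sqrt{541}}{541} \approx 0.042993$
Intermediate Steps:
$m = -36$
$\frac{1}{l{\left(m,285 - 139 \right)}} = \frac{1}{\sqrt{395 + \left(285 - 139\right)}} = \frac{1}{\sqrt{395 + 146}} = \frac{1}{\sqrt{541}} = \frac{\sqrt{541}}{541}$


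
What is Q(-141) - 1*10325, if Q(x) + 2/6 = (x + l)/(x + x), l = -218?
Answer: -2911385/282 ≈ -10324.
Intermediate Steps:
Q(x) = -1/3 + (-218 + x)/(2*x) (Q(x) = -1/3 + (x - 218)/(x + x) = -1/3 + (-218 + x)/((2*x)) = -1/3 + (-218 + x)*(1/(2*x)) = -1/3 + (-218 + x)/(2*x))
Q(-141) - 1*10325 = (1/6)*(-654 - 141)/(-141) - 1*10325 = (1/6)*(-1/141)*(-795) - 10325 = 265/282 - 10325 = -2911385/282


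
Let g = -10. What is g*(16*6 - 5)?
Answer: -910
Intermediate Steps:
g*(16*6 - 5) = -10*(16*6 - 5) = -10*(96 - 5) = -10*91 = -910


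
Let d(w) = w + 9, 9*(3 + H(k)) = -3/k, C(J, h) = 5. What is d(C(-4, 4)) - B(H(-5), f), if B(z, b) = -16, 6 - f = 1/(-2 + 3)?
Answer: 30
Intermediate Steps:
f = 5 (f = 6 - 1/(-2 + 3) = 6 - 1/1 = 6 - 1*1 = 6 - 1 = 5)
H(k) = -3 - 1/(3*k) (H(k) = -3 + (-3/k)/9 = -3 - 1/(3*k))
d(w) = 9 + w
d(C(-4, 4)) - B(H(-5), f) = (9 + 5) - 1*(-16) = 14 + 16 = 30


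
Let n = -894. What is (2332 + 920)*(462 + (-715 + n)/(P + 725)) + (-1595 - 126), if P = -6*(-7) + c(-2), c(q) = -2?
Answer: 380935109/255 ≈ 1.4939e+6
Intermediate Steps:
P = 40 (P = -6*(-7) - 2 = 42 - 2 = 40)
(2332 + 920)*(462 + (-715 + n)/(P + 725)) + (-1595 - 126) = (2332 + 920)*(462 + (-715 - 894)/(40 + 725)) + (-1595 - 126) = 3252*(462 - 1609/765) - 1721 = 3252*(351821/765) - 1721 = 381373964/255 - 1721 = 380935109/255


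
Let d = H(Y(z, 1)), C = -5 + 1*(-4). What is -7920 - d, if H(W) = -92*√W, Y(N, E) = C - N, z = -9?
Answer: -7920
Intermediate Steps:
C = -9 (C = -5 - 4 = -9)
Y(N, E) = -9 - N
d = 0 (d = -92*√(-9 - 1*(-9)) = -92*√(-9 + 9) = -92*√0 = -92*0 = 0)
-7920 - d = -7920 - 1*0 = -7920 + 0 = -7920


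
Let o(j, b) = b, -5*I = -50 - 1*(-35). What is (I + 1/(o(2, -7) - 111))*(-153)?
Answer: -54009/118 ≈ -457.70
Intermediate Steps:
I = 3 (I = -(-50 - 1*(-35))/5 = -(-50 + 35)/5 = -⅕*(-15) = 3)
(I + 1/(o(2, -7) - 111))*(-153) = (3 + 1/(-7 - 111))*(-153) = (3 + 1/(-118))*(-153) = (3 - 1/118)*(-153) = (353/118)*(-153) = -54009/118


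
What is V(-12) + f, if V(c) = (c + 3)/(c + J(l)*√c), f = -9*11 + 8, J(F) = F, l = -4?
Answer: (-728*√3 + 1083*I)/(4*(-3*I + 2*√3)) ≈ -90.679 - 0.37115*I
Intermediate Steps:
f = -91 (f = -99 + 8 = -91)
V(c) = (3 + c)/(c - 4*√c) (V(c) = (c + 3)/(c - 4*√c) = (3 + c)/(c - 4*√c))
V(-12) + f = (3 - 12)/(-12 - 8*I*√3) - 91 = -9/(-12 - 8*I*√3) - 91 = -91 - 9/(-12 - 8*I*√3)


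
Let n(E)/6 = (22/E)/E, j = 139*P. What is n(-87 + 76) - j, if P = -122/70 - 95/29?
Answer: 7800906/11165 ≈ 698.69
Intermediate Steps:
P = -5094/1015 (P = -122*1/70 - 95*1/29 = -61/35 - 95/29 = -5094/1015 ≈ -5.0187)
j = -708066/1015 (j = 139*(-5094/1015) = -708066/1015 ≈ -697.60)
n(E) = 132/E**2 (n(E) = 6*((22/E)/E) = 6*(22/E**2) = 132/E**2)
n(-87 + 76) - j = 132/(-87 + 76)**2 - 1*(-708066/1015) = 132/(-11)**2 + 708066/1015 = 132*(1/121) + 708066/1015 = 12/11 + 708066/1015 = 7800906/11165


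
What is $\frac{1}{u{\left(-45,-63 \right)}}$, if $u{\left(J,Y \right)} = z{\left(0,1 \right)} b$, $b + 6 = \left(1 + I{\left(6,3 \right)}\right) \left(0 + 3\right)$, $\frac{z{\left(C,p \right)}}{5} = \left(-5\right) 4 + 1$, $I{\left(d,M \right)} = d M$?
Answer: $- \frac{1}{4845} \approx -0.0002064$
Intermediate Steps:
$I{\left(d,M \right)} = M d$
$z{\left(C,p \right)} = -95$ ($z{\left(C,p \right)} = 5 \left(\left(-5\right) 4 + 1\right) = 5 \left(-20 + 1\right) = 5 \left(-19\right) = -95$)
$b = 51$ ($b = -6 + \left(1 + 3 \cdot 6\right) \left(0 + 3\right) = -6 + \left(1 + 18\right) 3 = -6 + 19 \cdot 3 = -6 + 57 = 51$)
$u{\left(J,Y \right)} = -4845$ ($u{\left(J,Y \right)} = \left(-95\right) 51 = -4845$)
$\frac{1}{u{\left(-45,-63 \right)}} = \frac{1}{-4845} = - \frac{1}{4845}$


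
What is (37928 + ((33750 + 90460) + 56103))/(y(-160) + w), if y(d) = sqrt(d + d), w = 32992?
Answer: 8333573/1259806 - 8083*I*sqrt(5)/5039224 ≈ 6.615 - 0.0035867*I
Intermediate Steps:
y(d) = sqrt(2)*sqrt(d) (y(d) = sqrt(2*d) = sqrt(2)*sqrt(d))
(37928 + ((33750 + 90460) + 56103))/(y(-160) + w) = (37928 + ((33750 + 90460) + 56103))/(sqrt(2)*sqrt(-160) + 32992) = (37928 + (124210 + 56103))/(sqrt(2)*(4*I*sqrt(10)) + 32992) = (37928 + 180313)/(8*I*sqrt(5) + 32992) = 218241/(32992 + 8*I*sqrt(5))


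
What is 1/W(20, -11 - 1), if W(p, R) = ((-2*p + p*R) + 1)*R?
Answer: 1/3348 ≈ 0.00029869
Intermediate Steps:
W(p, R) = R*(1 - 2*p + R*p) (W(p, R) = ((-2*p + R*p) + 1)*R = (1 - 2*p + R*p)*R = R*(1 - 2*p + R*p))
1/W(20, -11 - 1) = 1/((-11 - 1)*(1 - 2*20 + (-11 - 1)*20)) = 1/(-12*(1 - 40 - 12*20)) = 1/(-12*(1 - 40 - 240)) = 1/(-12*(-279)) = 1/3348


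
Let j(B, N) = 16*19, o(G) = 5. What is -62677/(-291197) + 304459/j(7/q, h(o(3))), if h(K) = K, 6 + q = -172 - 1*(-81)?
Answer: 88676601231/88523888 ≈ 1001.7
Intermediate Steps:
q = -97 (q = -6 + (-172 - 1*(-81)) = -6 + (-172 + 81) = -6 - 91 = -97)
j(B, N) = 304
-62677/(-291197) + 304459/j(7/q, h(o(3))) = -62677/(-291197) + 304459/304 = -62677*(-1/291197) + 304459*(1/304) = 62677/291197 + 304459/304 = 88676601231/88523888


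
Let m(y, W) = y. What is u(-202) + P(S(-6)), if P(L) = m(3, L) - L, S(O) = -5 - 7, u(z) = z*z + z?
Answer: 40617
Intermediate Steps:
u(z) = z + z² (u(z) = z² + z = z + z²)
S(O) = -12
P(L) = 3 - L
u(-202) + P(S(-6)) = -202*(1 - 202) + (3 - 1*(-12)) = -202*(-201) + (3 + 12) = 40602 + 15 = 40617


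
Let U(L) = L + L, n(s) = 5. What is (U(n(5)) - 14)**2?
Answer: 16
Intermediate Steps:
U(L) = 2*L
(U(n(5)) - 14)**2 = (2*5 - 14)**2 = (10 - 14)**2 = (-4)**2 = 16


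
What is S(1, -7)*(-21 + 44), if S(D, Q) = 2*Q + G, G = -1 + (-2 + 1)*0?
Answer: -345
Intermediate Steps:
G = -1 (G = -1 - 1*0 = -1 + 0 = -1)
S(D, Q) = -1 + 2*Q (S(D, Q) = 2*Q - 1 = -1 + 2*Q)
S(1, -7)*(-21 + 44) = (-1 + 2*(-7))*(-21 + 44) = (-1 - 14)*23 = -15*23 = -345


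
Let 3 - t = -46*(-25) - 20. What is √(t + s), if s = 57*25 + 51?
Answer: √349 ≈ 18.682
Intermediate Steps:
s = 1476 (s = 1425 + 51 = 1476)
t = -1127 (t = 3 - (-46*(-25) - 20) = 3 - (1150 - 20) = 3 - 1*1130 = 3 - 1130 = -1127)
√(t + s) = √(-1127 + 1476) = √349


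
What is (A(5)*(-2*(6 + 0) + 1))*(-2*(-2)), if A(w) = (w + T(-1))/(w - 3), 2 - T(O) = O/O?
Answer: -132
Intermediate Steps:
T(O) = 1 (T(O) = 2 - O/O = 2 - 1*1 = 2 - 1 = 1)
A(w) = (1 + w)/(-3 + w) (A(w) = (w + 1)/(w - 3) = (1 + w)/(-3 + w))
(A(5)*(-2*(6 + 0) + 1))*(-2*(-2)) = (((1 + 5)/(-3 + 5))*(-2*(6 + 0) + 1))*(-2*(-2)) = ((6/2)*(-2*6 + 1))*4 = (((½)*6)*(-12 + 1))*4 = (3*(-11))*4 = -33*4 = -132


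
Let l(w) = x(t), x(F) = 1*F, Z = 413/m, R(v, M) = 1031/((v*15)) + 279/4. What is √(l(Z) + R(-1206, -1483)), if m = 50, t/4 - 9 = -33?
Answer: I*√956545935/6030 ≈ 5.129*I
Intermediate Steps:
t = -96 (t = 36 + 4*(-33) = 36 - 132 = -96)
R(v, M) = 279/4 + 1031/(15*v) (R(v, M) = 1031/((15*v)) + 279*(¼) = 1031*(1/(15*v)) + 279/4 = 1031/(15*v) + 279/4 = 279/4 + 1031/(15*v))
Z = 413/50 ≈ 8.2600
x(F) = F
l(w) = -96
√(l(Z) + R(-1206, -1483)) = √(-96 + (1/60)*(4124 + 4185*(-1206))/(-1206)) = √(-96 + (1/60)*(-1/1206)*(4124 - 5047110)) = √(-96 + (1/60)*(-1/1206)*(-5042986)) = √(-96 + 2521493/36180) = √(-951787/36180) = I*√956545935/6030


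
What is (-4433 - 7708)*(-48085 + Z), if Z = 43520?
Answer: 55423665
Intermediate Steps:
(-4433 - 7708)*(-48085 + Z) = (-4433 - 7708)*(-48085 + 43520) = -12141*(-4565) = 55423665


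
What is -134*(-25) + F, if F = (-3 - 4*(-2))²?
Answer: 3375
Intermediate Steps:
F = 25 (F = (-3 + 8)² = 5² = 25)
-134*(-25) + F = -134*(-25) + 25 = 3350 + 25 = 3375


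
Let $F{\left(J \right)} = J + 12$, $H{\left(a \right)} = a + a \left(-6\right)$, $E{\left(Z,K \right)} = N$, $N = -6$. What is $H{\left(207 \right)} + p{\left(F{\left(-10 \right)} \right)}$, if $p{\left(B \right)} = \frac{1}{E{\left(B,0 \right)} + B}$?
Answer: $- \frac{4141}{4} \approx -1035.3$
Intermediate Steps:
$E{\left(Z,K \right)} = -6$
$H{\left(a \right)} = - 5 a$ ($H{\left(a \right)} = a - 6 a = - 5 a$)
$F{\left(J \right)} = 12 + J$
$p{\left(B \right)} = \frac{1}{-6 + B}$
$H{\left(207 \right)} + p{\left(F{\left(-10 \right)} \right)} = \left(-5\right) 207 + \frac{1}{-6 + \left(12 - 10\right)} = -1035 + \frac{1}{-6 + 2} = -1035 + \frac{1}{-4} = -1035 - \frac{1}{4} = - \frac{4141}{4}$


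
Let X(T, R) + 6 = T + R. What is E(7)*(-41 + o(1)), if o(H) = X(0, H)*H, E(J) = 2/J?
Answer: -92/7 ≈ -13.143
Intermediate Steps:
X(T, R) = -6 + R + T (X(T, R) = -6 + (T + R) = -6 + (R + T) = -6 + R + T)
o(H) = H*(-6 + H) (o(H) = (-6 + H + 0)*H = (-6 + H)*H = H*(-6 + H))
E(7)*(-41 + o(1)) = (2/7)*(-41 + 1*(-6 + 1)) = (2*(⅐))*(-41 + 1*(-5)) = 2*(-41 - 5)/7 = (2/7)*(-46) = -92/7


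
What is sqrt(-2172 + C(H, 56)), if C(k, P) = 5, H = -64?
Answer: I*sqrt(2167) ≈ 46.551*I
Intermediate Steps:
sqrt(-2172 + C(H, 56)) = sqrt(-2172 + 5) = sqrt(-2167) = I*sqrt(2167)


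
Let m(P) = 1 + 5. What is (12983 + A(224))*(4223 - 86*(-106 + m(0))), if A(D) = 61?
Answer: 167263212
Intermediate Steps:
m(P) = 6
(12983 + A(224))*(4223 - 86*(-106 + m(0))) = (12983 + 61)*(4223 - 86*(-106 + 6)) = 13044*(4223 - 86*(-100)) = 13044*(4223 + 8600) = 13044*12823 = 167263212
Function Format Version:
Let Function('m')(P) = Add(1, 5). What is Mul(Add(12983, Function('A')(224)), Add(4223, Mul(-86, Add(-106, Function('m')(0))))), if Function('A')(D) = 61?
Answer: 167263212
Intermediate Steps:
Function('m')(P) = 6
Mul(Add(12983, Function('A')(224)), Add(4223, Mul(-86, Add(-106, Function('m')(0))))) = Mul(Add(12983, 61), Add(4223, Mul(-86, Add(-106, 6)))) = Mul(13044, Add(4223, Mul(-86, -100))) = Mul(13044, Add(4223, 8600)) = Mul(13044, 12823) = 167263212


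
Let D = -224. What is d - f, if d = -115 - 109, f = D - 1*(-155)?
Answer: -155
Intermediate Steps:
f = -69 (f = -224 - 1*(-155) = -224 + 155 = -69)
d = -224
d - f = -224 - 1*(-69) = -224 + 69 = -155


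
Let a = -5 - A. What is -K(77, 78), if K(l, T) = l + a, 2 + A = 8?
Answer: -66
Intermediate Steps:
A = 6 (A = -2 + 8 = 6)
a = -11 (a = -5 - 1*6 = -5 - 6 = -11)
K(l, T) = -11 + l (K(l, T) = l - 11 = -11 + l)
-K(77, 78) = -(-11 + 77) = -1*66 = -66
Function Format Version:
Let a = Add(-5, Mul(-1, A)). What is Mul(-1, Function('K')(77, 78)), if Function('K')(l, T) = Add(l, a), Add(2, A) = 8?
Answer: -66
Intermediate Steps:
A = 6 (A = Add(-2, 8) = 6)
a = -11 (a = Add(-5, Mul(-1, 6)) = Add(-5, -6) = -11)
Function('K')(l, T) = Add(-11, l) (Function('K')(l, T) = Add(l, -11) = Add(-11, l))
Mul(-1, Function('K')(77, 78)) = Mul(-1, Add(-11, 77)) = Mul(-1, 66) = -66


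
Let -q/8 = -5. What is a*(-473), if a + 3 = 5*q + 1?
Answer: -93654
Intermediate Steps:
q = 40 (q = -8*(-5) = 40)
a = 198 (a = -3 + (5*40 + 1) = -3 + (200 + 1) = -3 + 201 = 198)
a*(-473) = 198*(-473) = -93654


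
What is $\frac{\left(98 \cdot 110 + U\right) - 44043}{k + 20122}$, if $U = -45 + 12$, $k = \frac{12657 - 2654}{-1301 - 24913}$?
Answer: $- \frac{872821344}{527468105} \approx -1.6547$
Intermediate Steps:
$k = - \frac{10003}{26214}$ ($k = \frac{10003}{-26214} = 10003 \left(- \frac{1}{26214}\right) = - \frac{10003}{26214} \approx -0.38159$)
$U = -33$
$\frac{\left(98 \cdot 110 + U\right) - 44043}{k + 20122} = \frac{\left(98 \cdot 110 - 33\right) - 44043}{- \frac{10003}{26214} + 20122} = \frac{\left(10780 - 33\right) - 44043}{\frac{527468105}{26214}} = \left(10747 - 44043\right) \frac{26214}{527468105} = \left(-33296\right) \frac{26214}{527468105} = - \frac{872821344}{527468105}$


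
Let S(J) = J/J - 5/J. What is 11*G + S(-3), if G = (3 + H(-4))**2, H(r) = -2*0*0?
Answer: 305/3 ≈ 101.67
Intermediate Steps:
H(r) = 0 (H(r) = 0*0 = 0)
S(J) = 1 - 5/J
G = 9 (G = (3 + 0)**2 = 3**2 = 9)
11*G + S(-3) = 11*9 + (-5 - 3)/(-3) = 99 - 1/3*(-8) = 99 + 8/3 = 305/3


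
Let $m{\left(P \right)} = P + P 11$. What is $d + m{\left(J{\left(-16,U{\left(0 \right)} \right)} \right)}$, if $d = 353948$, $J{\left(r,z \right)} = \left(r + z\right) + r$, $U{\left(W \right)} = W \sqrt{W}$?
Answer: $353564$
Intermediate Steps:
$U{\left(W \right)} = W^{\frac{3}{2}}$
$J{\left(r,z \right)} = z + 2 r$
$m{\left(P \right)} = 12 P$ ($m{\left(P \right)} = P + 11 P = 12 P$)
$d + m{\left(J{\left(-16,U{\left(0 \right)} \right)} \right)} = 353948 + 12 \left(0^{\frac{3}{2}} + 2 \left(-16\right)\right) = 353948 + 12 \left(0 - 32\right) = 353948 + 12 \left(-32\right) = 353948 - 384 = 353564$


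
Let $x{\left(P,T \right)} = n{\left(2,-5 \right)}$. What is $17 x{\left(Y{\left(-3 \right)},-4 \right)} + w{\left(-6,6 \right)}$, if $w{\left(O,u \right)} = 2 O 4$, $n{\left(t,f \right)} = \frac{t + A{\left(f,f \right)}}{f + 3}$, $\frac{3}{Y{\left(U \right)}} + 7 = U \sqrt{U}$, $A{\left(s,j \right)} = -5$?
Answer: $- \frac{45}{2} \approx -22.5$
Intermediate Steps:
$Y{\left(U \right)} = \frac{3}{-7 + U^{\frac{3}{2}}}$ ($Y{\left(U \right)} = \frac{3}{-7 + U \sqrt{U}} = \frac{3}{-7 + U^{\frac{3}{2}}}$)
$n{\left(t,f \right)} = \frac{-5 + t}{3 + f}$ ($n{\left(t,f \right)} = \frac{t - 5}{f + 3} = \frac{-5 + t}{3 + f}$)
$x{\left(P,T \right)} = \frac{3}{2}$ ($x{\left(P,T \right)} = \frac{-5 + 2}{3 - 5} = \frac{1}{-2} \left(-3\right) = \left(- \frac{1}{2}\right) \left(-3\right) = \frac{3}{2}$)
$w{\left(O,u \right)} = 8 O$
$17 x{\left(Y{\left(-3 \right)},-4 \right)} + w{\left(-6,6 \right)} = 17 \cdot \frac{3}{2} + 8 \left(-6\right) = \frac{51}{2} - 48 = - \frac{45}{2}$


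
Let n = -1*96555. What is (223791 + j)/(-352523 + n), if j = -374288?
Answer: 150497/449078 ≈ 0.33512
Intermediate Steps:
n = -96555
(223791 + j)/(-352523 + n) = (223791 - 374288)/(-352523 - 96555) = -150497/(-449078) = -150497*(-1/449078) = 150497/449078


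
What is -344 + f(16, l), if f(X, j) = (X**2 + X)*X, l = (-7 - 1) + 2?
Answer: 4008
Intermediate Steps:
l = -6 (l = -8 + 2 = -6)
f(X, j) = X*(X + X**2) (f(X, j) = (X + X**2)*X = X*(X + X**2))
-344 + f(16, l) = -344 + 16**2*(1 + 16) = -344 + 256*17 = -344 + 4352 = 4008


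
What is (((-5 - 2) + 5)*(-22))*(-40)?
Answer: -1760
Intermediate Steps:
(((-5 - 2) + 5)*(-22))*(-40) = ((-7 + 5)*(-22))*(-40) = -2*(-22)*(-40) = 44*(-40) = -1760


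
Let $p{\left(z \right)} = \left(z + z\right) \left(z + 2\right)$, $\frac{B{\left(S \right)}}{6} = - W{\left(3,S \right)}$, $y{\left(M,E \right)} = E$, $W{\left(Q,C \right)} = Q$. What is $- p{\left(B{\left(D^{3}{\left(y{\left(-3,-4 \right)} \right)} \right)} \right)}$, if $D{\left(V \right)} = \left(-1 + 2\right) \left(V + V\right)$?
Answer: $-576$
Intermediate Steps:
$D{\left(V \right)} = 2 V$ ($D{\left(V \right)} = 1 \cdot 2 V = 2 V$)
$B{\left(S \right)} = -18$ ($B{\left(S \right)} = 6 \left(\left(-1\right) 3\right) = 6 \left(-3\right) = -18$)
$p{\left(z \right)} = 2 z \left(2 + z\right)$
$- p{\left(B{\left(D^{3}{\left(y{\left(-3,-4 \right)} \right)} \right)} \right)} = - 2 \left(-18\right) \left(2 - 18\right) = - 2 \left(-18\right) \left(-16\right) = \left(-1\right) 576 = -576$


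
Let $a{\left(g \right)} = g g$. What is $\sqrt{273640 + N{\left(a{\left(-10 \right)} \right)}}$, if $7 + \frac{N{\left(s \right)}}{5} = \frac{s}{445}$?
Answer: $\frac{\sqrt{2167234105}}{89} \approx 523.07$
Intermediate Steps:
$a{\left(g \right)} = g^{2}$
$N{\left(s \right)} = -35 + \frac{s}{89}$ ($N{\left(s \right)} = -35 + 5 \frac{s}{445} = -35 + \frac{s}{89}$)
$\sqrt{273640 + N{\left(a{\left(-10 \right)} \right)}} = \sqrt{273640 - \left(35 - \frac{\left(-10\right)^{2}}{89}\right)} = \sqrt{273640 + \left(-35 + \frac{1}{89} \cdot 100\right)} = \sqrt{273640 + \left(-35 + \frac{100}{89}\right)} = \sqrt{273640 - \frac{3015}{89}} = \sqrt{\frac{24350945}{89}} = \frac{\sqrt{2167234105}}{89}$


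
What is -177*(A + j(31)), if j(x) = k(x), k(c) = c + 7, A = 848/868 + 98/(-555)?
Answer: -275702516/40145 ≈ -6867.7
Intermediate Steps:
A = 96394/120435 (A = 848*(1/868) + 98*(-1/555) = 212/217 - 98/555 = 96394/120435 ≈ 0.80038)
k(c) = 7 + c
j(x) = 7 + x
-177*(A + j(31)) = -177*(96394/120435 + (7 + 31)) = -177*(96394/120435 + 38) = -177*4672924/120435 = -275702516/40145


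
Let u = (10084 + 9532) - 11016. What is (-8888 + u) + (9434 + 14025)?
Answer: 23171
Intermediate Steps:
u = 8600 (u = 19616 - 11016 = 8600)
(-8888 + u) + (9434 + 14025) = (-8888 + 8600) + (9434 + 14025) = -288 + 23459 = 23171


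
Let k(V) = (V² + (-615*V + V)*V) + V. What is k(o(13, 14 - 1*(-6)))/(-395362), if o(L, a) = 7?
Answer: 1365/17971 ≈ 0.075956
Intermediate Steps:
k(V) = V - 613*V² (k(V) = (V² + (-614*V)*V) + V = (V² - 614*V²) + V = -613*V² + V = V - 613*V²)
k(o(13, 14 - 1*(-6)))/(-395362) = (7*(1 - 613*7))/(-395362) = (7*(1 - 4291))*(-1/395362) = (7*(-4290))*(-1/395362) = -30030*(-1/395362) = 1365/17971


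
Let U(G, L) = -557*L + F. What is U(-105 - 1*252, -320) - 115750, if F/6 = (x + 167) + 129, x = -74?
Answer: 63822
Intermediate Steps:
F = 1332 (F = 6*((-74 + 167) + 129) = 6*(93 + 129) = 6*222 = 1332)
U(G, L) = 1332 - 557*L (U(G, L) = -557*L + 1332 = 1332 - 557*L)
U(-105 - 1*252, -320) - 115750 = (1332 - 557*(-320)) - 115750 = (1332 + 178240) - 115750 = 179572 - 115750 = 63822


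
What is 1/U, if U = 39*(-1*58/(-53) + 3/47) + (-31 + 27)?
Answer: 2491/102551 ≈ 0.024290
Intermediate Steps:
U = 102551/2491 (U = 39*(-58*(-1/53) + 3*(1/47)) - 4 = 39*(58/53 + 3/47) - 4 = 39*(2885/2491) - 4 = 112515/2491 - 4 = 102551/2491 ≈ 41.169)
1/U = 1/(102551/2491) = 2491/102551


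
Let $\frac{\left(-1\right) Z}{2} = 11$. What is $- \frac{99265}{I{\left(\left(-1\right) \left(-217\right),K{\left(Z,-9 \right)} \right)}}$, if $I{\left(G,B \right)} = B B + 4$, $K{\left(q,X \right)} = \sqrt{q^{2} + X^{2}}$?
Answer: $- \frac{99265}{569} \approx -174.46$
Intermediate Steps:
$Z = -22$ ($Z = \left(-2\right) 11 = -22$)
$K{\left(q,X \right)} = \sqrt{X^{2} + q^{2}}$
$I{\left(G,B \right)} = 4 + B^{2}$ ($I{\left(G,B \right)} = B^{2} + 4 = 4 + B^{2}$)
$- \frac{99265}{I{\left(\left(-1\right) \left(-217\right),K{\left(Z,-9 \right)} \right)}} = - \frac{99265}{4 + \left(\sqrt{\left(-9\right)^{2} + \left(-22\right)^{2}}\right)^{2}} = - \frac{99265}{4 + \left(\sqrt{81 + 484}\right)^{2}} = - \frac{99265}{4 + \left(\sqrt{565}\right)^{2}} = - \frac{99265}{4 + 565} = - \frac{99265}{569}$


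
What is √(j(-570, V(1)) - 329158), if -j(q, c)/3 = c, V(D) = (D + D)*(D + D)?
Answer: I*√329170 ≈ 573.73*I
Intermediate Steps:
V(D) = 4*D² (V(D) = (2*D)*(2*D) = 4*D²)
j(q, c) = -3*c
√(j(-570, V(1)) - 329158) = √(-12*1² - 329158) = √(-12 - 329158) = √(-329170) = I*√329170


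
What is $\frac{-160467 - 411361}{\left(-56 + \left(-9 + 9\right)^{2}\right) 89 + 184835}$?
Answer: $- \frac{571828}{179851} \approx -3.1795$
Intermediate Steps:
$\frac{-160467 - 411361}{\left(-56 + \left(-9 + 9\right)^{2}\right) 89 + 184835} = - \frac{571828}{\left(-56 + 0^{2}\right) 89 + 184835} = - \frac{571828}{\left(-56 + 0\right) 89 + 184835} = - \frac{571828}{\left(-56\right) 89 + 184835} = - \frac{571828}{-4984 + 184835} = - \frac{571828}{179851}$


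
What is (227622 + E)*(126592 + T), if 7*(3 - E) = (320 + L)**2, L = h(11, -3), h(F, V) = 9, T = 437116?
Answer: 119597416696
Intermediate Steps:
L = 9
E = -15460 (E = 3 - (320 + 9)**2/7 = 3 - 1/7*329**2 = 3 - 1/7*108241 = 3 - 15463 = -15460)
(227622 + E)*(126592 + T) = (227622 - 15460)*(126592 + 437116) = 212162*563708 = 119597416696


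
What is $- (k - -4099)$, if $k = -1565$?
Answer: $-2534$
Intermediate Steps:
$- (k - -4099) = - (-1565 - -4099) = - (-1565 + 4099) = \left(-1\right) 2534 = -2534$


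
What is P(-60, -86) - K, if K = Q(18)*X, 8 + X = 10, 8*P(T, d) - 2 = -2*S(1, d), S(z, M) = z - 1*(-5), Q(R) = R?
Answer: -149/4 ≈ -37.250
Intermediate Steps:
S(z, M) = 5 + z (S(z, M) = z + 5 = 5 + z)
P(T, d) = -5/4 (P(T, d) = 1/4 + (-2*(5 + 1))/8 = 1/4 + (-2*6)/8 = 1/4 + (1/8)*(-12) = 1/4 - 3/2 = -5/4)
X = 2 (X = -8 + 10 = 2)
K = 36 (K = 18*2 = 36)
P(-60, -86) - K = -5/4 - 1*36 = -5/4 - 36 = -149/4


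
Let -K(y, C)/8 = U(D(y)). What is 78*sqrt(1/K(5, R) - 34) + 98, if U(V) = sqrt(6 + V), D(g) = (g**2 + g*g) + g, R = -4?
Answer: 98 + 39*sqrt(-2024224 - 122*sqrt(61))/122 ≈ 98.0 + 454.92*I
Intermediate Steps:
D(g) = g + 2*g**2 (D(g) = (g**2 + g**2) + g = 2*g**2 + g = g + 2*g**2)
K(y, C) = -8*sqrt(6 + y*(1 + 2*y))
78*sqrt(1/K(5, R) - 34) + 98 = 78*sqrt(1/(-8*sqrt(6 + 5*(1 + 2*5))) - 34) + 98 = 78*sqrt(1/(-8*sqrt(6 + 5*(1 + 10))) - 34) + 98 = 78*sqrt(1/(-8*sqrt(6 + 5*11)) - 34) + 98 = 78*sqrt(1/(-8*sqrt(6 + 55)) - 34) + 98 = 78*sqrt(1/(-8*sqrt(61)) - 34) + 98 = 78*sqrt(-sqrt(61)/488 - 34) + 98 = 78*sqrt(-34 - sqrt(61)/488) + 98 = 98 + 78*sqrt(-34 - sqrt(61)/488)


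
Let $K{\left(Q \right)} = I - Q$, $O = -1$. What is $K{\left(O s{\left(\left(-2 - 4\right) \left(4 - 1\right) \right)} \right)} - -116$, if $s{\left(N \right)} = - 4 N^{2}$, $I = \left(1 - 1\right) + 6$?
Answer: $-1174$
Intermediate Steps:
$I = 6$ ($I = 0 + 6 = 6$)
$K{\left(Q \right)} = 6 - Q$
$K{\left(O s{\left(\left(-2 - 4\right) \left(4 - 1\right) \right)} \right)} - -116 = \left(6 - - \left(-4\right) \left(\left(-2 - 4\right) \left(4 - 1\right)\right)^{2}\right) - -116 = \left(6 - - \left(-4\right) \left(\left(-6\right) 3\right)^{2}\right) + 116 = \left(6 - - \left(-4\right) \left(-18\right)^{2}\right) + 116 = \left(6 - - \left(-4\right) 324\right) + 116 = \left(6 - \left(-1\right) \left(-1296\right)\right) + 116 = \left(6 - 1296\right) + 116 = -1290 + 116 = -1174$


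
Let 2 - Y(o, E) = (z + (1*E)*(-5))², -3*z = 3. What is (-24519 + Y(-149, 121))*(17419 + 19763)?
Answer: -14566160046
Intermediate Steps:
z = -1 (z = -⅓*3 = -1)
Y(o, E) = 2 - (-1 - 5*E)² (Y(o, E) = 2 - (-1 + (1*E)*(-5))² = 2 - (-1 + E*(-5))² = 2 - (-1 - 5*E)²)
(-24519 + Y(-149, 121))*(17419 + 19763) = (-24519 + (2 - (1 + 5*121)²))*(17419 + 19763) = (-24519 + (2 - (1 + 605)²))*37182 = (-24519 + (2 - 1*606²))*37182 = (-24519 + (2 - 1*367236))*37182 = (-24519 + (2 - 367236))*37182 = (-24519 - 367234)*37182 = -391753*37182 = -14566160046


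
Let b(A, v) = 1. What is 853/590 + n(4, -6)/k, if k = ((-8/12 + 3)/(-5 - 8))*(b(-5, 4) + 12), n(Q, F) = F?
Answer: 16591/4130 ≈ 4.0172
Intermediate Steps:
k = -7/3 (k = ((-8/12 + 3)/(-5 - 8))*(1 + 12) = ((-8*1/12 + 3)/(-13))*13 = ((-⅔ + 3)*(-1/13))*13 = ((7/3)*(-1/13))*13 = -7/39*13 = -7/3 ≈ -2.3333)
853/590 + n(4, -6)/k = 853/590 - 6/(-7/3) = 853*(1/590) - 6*(-3/7) = 853/590 + 18/7 = 16591/4130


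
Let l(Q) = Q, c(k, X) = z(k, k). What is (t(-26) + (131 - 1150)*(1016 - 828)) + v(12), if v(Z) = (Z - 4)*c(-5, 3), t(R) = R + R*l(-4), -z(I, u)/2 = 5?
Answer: -191574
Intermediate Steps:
z(I, u) = -10 (z(I, u) = -2*5 = -10)
c(k, X) = -10
t(R) = -3*R (t(R) = R + R*(-4) = R - 4*R = -3*R)
v(Z) = 40 - 10*Z (v(Z) = (Z - 4)*(-10) = (-4 + Z)*(-10) = 40 - 10*Z)
(t(-26) + (131 - 1150)*(1016 - 828)) + v(12) = (-3*(-26) + (131 - 1150)*(1016 - 828)) + (40 - 10*12) = (78 - 1019*188) + (40 - 120) = (78 - 191572) - 80 = -191494 - 80 = -191574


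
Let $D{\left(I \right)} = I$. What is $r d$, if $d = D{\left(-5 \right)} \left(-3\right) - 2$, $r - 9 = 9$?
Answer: $234$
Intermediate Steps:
$r = 18$ ($r = 9 + 9 = 18$)
$d = 13$ ($d = \left(-5\right) \left(-3\right) - 2 = 15 - 2 = 13$)
$r d = 18 \cdot 13 = 234$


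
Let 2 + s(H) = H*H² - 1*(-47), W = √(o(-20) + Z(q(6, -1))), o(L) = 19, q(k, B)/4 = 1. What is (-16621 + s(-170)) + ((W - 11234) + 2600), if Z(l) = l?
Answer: -4938210 + √23 ≈ -4.9382e+6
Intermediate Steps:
q(k, B) = 4 (q(k, B) = 4*1 = 4)
W = √23 (W = √(19 + 4) = √23 ≈ 4.7958)
s(H) = 45 + H³ (s(H) = -2 + (H*H² - 1*(-47)) = -2 + (H³ + 47) = -2 + (47 + H³) = 45 + H³)
(-16621 + s(-170)) + ((W - 11234) + 2600) = (-16621 + (45 + (-170)³)) + ((√23 - 11234) + 2600) = (-16621 + (45 - 4913000)) + ((-11234 + √23) + 2600) = (-16621 - 4912955) + (-8634 + √23) = -4929576 + (-8634 + √23) = -4938210 + √23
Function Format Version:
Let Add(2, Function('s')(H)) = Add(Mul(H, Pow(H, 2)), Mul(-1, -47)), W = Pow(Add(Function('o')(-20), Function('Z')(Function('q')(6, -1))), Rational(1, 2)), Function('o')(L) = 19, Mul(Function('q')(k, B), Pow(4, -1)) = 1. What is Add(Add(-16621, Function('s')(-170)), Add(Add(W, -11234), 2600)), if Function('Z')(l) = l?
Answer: Add(-4938210, Pow(23, Rational(1, 2))) ≈ -4.9382e+6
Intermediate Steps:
Function('q')(k, B) = 4 (Function('q')(k, B) = Mul(4, 1) = 4)
W = Pow(23, Rational(1, 2)) (W = Pow(Add(19, 4), Rational(1, 2)) = Pow(23, Rational(1, 2)) ≈ 4.7958)
Function('s')(H) = Add(45, Pow(H, 3)) (Function('s')(H) = Add(-2, Add(Mul(H, Pow(H, 2)), Mul(-1, -47))) = Add(-2, Add(Pow(H, 3), 47)) = Add(-2, Add(47, Pow(H, 3))) = Add(45, Pow(H, 3)))
Add(Add(-16621, Function('s')(-170)), Add(Add(W, -11234), 2600)) = Add(Add(-16621, Add(45, Pow(-170, 3))), Add(Add(Pow(23, Rational(1, 2)), -11234), 2600)) = Add(Add(-16621, Add(45, -4913000)), Add(Add(-11234, Pow(23, Rational(1, 2))), 2600)) = Add(Add(-16621, -4912955), Add(-8634, Pow(23, Rational(1, 2)))) = Add(-4929576, Add(-8634, Pow(23, Rational(1, 2)))) = Add(-4938210, Pow(23, Rational(1, 2)))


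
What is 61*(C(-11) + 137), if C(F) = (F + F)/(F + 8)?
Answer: 26413/3 ≈ 8804.3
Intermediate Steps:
C(F) = 2*F/(8 + F) (C(F) = (2*F)/(8 + F) = 2*F/(8 + F))
61*(C(-11) + 137) = 61*(2*(-11)/(8 - 11) + 137) = 61*(2*(-11)/(-3) + 137) = 61*(2*(-11)*(-1/3) + 137) = 61*(22/3 + 137) = 61*(433/3) = 26413/3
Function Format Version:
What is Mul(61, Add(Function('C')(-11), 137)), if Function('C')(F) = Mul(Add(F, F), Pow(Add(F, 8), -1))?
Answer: Rational(26413, 3) ≈ 8804.3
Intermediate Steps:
Function('C')(F) = Mul(2, F, Pow(Add(8, F), -1)) (Function('C')(F) = Mul(Mul(2, F), Pow(Add(8, F), -1)) = Mul(2, F, Pow(Add(8, F), -1)))
Mul(61, Add(Function('C')(-11), 137)) = Mul(61, Add(Mul(2, -11, Pow(Add(8, -11), -1)), 137)) = Mul(61, Add(Mul(2, -11, Pow(-3, -1)), 137)) = Mul(61, Add(Mul(2, -11, Rational(-1, 3)), 137)) = Mul(61, Add(Rational(22, 3), 137)) = Mul(61, Rational(433, 3)) = Rational(26413, 3)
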